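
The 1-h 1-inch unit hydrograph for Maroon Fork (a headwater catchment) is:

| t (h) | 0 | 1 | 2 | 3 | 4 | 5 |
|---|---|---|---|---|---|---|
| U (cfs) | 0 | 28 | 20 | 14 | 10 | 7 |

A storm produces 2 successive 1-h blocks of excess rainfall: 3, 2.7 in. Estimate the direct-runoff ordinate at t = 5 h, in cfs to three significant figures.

By discrete convolution, Q_j = Σ (P_i / 1 in) · U_{j−i}.
At t = 5 h (j=5): Q = (3/1)·7 + (2.7/1)·10 = 48.0 cfs.

Q ≈ 48.0 cfs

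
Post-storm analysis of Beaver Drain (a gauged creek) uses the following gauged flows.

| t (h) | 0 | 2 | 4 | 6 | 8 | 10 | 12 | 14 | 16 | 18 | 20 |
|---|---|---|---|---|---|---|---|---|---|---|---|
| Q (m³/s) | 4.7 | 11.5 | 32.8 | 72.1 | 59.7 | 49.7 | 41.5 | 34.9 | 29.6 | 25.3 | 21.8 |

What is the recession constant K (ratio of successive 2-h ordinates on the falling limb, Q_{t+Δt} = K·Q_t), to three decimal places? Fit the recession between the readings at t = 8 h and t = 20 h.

K ≈ 0.845

Using the recession-limb readings at t = 8 h and t = 20 h: Q falls from 59.7 to 21.8 m³/s over 6 intervals.
K = (Q₂/Q₁)^(1/6) = (21.8/59.7)^(1/6) = 0.845.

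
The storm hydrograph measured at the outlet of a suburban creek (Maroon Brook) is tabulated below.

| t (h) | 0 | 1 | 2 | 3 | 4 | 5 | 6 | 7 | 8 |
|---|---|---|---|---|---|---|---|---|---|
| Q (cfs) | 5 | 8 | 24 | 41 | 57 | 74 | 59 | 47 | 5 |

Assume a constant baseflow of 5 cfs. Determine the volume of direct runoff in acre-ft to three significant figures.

Direct-runoff ordinates (Q − Q_b): 0.0, 3.0, 19.0, 36.0, 52.0, 69.0, 54.0, 42.0, 0.0 cfs.
ΣQ_DR = 275.0 cfs.
With Δt = 1 h = 3600 s, V = ΣQ_DR · Δt = 275.0 × 3600 = 9.90 × 10^5 ft³ = 22.7 acre-ft.

V ≈ 22.7 acre-ft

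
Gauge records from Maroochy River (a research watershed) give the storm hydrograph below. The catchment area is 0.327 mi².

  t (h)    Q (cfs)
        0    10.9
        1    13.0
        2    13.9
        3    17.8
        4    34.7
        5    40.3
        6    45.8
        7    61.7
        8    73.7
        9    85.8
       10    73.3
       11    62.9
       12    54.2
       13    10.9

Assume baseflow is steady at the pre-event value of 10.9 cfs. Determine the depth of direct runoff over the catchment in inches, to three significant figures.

Direct runoff: 0.0, 2.1, 3.0, 6.9, 23.8, 29.4, 34.9, 50.8, 62.8, 74.9, 62.4, 52.0, 43.3, 0.0 cfs; ΣQ_DR = 446.3 cfs.
V = ΣQ_DR · Δt = 446.3 × 3600 s = 1.607 × 10^6 ft³.
Over A = 0.327 mi², depth = V / A = 2.11 in.

d ≈ 2.11 in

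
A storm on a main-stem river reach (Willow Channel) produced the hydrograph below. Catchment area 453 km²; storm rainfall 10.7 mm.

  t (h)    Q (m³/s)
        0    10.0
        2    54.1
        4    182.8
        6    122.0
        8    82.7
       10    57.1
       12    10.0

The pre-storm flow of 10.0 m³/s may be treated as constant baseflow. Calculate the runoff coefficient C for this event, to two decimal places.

C ≈ 0.67

ΣQ_DR = 448.7 m³/s; V = ΣQ_DR·Δt = 3.231 × 10^6 m³.
Runoff depth d = V / A = 7.132 mm.
C = d / P = 7.132 / 10.7 = 0.67.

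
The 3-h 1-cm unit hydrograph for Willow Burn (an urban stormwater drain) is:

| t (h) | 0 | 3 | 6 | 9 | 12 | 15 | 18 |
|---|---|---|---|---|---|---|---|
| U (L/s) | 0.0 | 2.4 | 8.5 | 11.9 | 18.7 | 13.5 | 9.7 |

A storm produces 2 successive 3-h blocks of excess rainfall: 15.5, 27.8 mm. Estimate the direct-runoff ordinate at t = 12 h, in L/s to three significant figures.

Q ≈ 62.1 L/s

By discrete convolution, Q_j = Σ (P_i / 10 mm) · U_{j−i}.
At t = 12 h (j=4): Q = (15.5/10)·18.7 + (27.8/10)·11.9 = 62.1 L/s.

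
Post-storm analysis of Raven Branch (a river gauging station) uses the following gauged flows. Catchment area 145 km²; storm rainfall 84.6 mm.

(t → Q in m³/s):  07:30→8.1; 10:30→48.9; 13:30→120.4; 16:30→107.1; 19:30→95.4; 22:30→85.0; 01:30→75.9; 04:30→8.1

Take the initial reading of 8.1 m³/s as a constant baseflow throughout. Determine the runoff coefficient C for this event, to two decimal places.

ΣQ_DR = 484.1 m³/s; V = ΣQ_DR·Δt = 5.228 × 10^6 m³.
Runoff depth d = V / A = 36.06 mm.
C = d / P = 36.06 / 84.6 = 0.43.

C ≈ 0.43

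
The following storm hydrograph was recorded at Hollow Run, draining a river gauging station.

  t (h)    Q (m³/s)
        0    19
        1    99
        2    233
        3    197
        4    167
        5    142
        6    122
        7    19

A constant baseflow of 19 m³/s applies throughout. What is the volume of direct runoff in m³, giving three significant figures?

V ≈ 3.05 × 10^6 m³

Direct-runoff ordinates (Q − Q_b): 0.0, 80.0, 214.0, 178.0, 148.0, 123.0, 103.0, 0.0 m³/s.
ΣQ_DR = 846.0 m³/s.
With Δt = 1 h = 3600 s, V = ΣQ_DR · Δt = 846.0 × 3600 = 3.05 × 10^6 m³.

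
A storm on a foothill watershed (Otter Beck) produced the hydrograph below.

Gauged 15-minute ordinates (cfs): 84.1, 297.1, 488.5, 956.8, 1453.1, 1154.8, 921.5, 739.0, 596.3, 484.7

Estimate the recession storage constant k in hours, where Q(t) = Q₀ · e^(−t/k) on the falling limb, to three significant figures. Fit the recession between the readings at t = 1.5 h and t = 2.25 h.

On the falling limb, Q drops from 921.5 to 484.7 cfs between t = 1.5 h and t = 2.25 h (Δt = 0.75 h).
k = −Δt / ln(Q₂/Q₁) = −0.75 / ln(484.7/921.5) = 1.17 h.

k ≈ 1.17 h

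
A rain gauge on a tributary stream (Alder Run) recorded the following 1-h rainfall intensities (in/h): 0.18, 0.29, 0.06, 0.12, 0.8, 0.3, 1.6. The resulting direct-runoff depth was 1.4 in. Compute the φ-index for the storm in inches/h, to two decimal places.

φ ≈ 0.50 in/h

Only the 2 blocks with intensity above φ contribute runoff: 0.8, 1.6 in/h.
Σ(I−φ)·Δt = d  ⇒  (0.8+1.6 − 2φ)·1 = 1.4
φ = (2.400 − 1.4/1) / 2 = 0.50 in/h.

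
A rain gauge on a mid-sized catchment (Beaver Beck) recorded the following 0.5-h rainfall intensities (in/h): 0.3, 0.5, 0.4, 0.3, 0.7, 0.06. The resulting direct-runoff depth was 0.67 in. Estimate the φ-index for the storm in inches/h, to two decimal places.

Only the 5 blocks with intensity above φ contribute runoff: 0.3, 0.5, 0.4, 0.3, 0.7 in/h.
Σ(I−φ)·Δt = d  ⇒  (0.3+0.5+0.4+0.3+0.7 − 5φ)·0.5 = 0.67
φ = (2.200 − 0.67/0.5) / 5 = 0.17 in/h.

φ ≈ 0.17 in/h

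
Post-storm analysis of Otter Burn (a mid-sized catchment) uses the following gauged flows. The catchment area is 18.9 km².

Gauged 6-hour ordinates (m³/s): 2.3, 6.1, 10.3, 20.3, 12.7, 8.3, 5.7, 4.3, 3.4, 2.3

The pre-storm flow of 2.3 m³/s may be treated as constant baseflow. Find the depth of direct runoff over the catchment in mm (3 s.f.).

Direct runoff: 0.0, 3.8, 8.0, 18.0, 10.4, 6.0, 3.4, 2.0, 1.1, 0.0 m³/s; ΣQ_DR = 52.70 m³/s.
V = ΣQ_DR · Δt = 52.70 × 21600 s = 1.138 × 10^6 m³.
Over A = 18.9 km², depth = V / A = 60.2 mm.

d ≈ 60.2 mm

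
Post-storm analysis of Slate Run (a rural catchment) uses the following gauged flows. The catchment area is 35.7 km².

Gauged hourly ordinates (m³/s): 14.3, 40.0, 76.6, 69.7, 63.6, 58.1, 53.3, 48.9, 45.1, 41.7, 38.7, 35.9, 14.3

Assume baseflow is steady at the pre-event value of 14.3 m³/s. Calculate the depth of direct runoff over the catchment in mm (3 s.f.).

Direct runoff: 0.0, 25.7, 62.3, 55.4, 49.3, 43.8, 39.0, 34.6, 30.8, 27.4, 24.4, 21.6, 0.0 m³/s; ΣQ_DR = 414.3 m³/s.
V = ΣQ_DR · Δt = 414.3 × 3600 s = 1.491 × 10^6 m³.
Over A = 35.7 km², depth = V / A = 41.8 mm.

d ≈ 41.8 mm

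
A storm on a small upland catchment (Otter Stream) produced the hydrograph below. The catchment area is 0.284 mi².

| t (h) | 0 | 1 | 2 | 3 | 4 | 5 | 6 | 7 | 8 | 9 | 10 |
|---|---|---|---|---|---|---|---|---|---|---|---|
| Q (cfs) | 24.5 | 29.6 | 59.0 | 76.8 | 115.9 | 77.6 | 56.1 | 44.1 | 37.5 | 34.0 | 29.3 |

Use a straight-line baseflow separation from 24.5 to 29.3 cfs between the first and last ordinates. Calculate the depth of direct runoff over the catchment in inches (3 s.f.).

d ≈ 1.57 in

Direct runoff: 0.00, 4.62, 33.54, 50.86, 89.48, 50.70, 28.72, 16.24, 9.16, 5.18, 0.00 cfs; ΣQ_DR = 288.5 cfs.
V = ΣQ_DR · Δt = 288.5 × 3600 s = 1.039 × 10^6 ft³.
Over A = 0.284 mi², depth = V / A = 1.57 in.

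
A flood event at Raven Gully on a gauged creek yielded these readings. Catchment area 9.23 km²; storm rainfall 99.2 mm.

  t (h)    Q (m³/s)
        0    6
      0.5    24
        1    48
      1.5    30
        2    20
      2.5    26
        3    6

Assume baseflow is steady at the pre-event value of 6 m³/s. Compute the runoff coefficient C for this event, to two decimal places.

ΣQ_DR = 118.0 m³/s; V = ΣQ_DR·Δt = 2.124 × 10^5 m³.
Runoff depth d = V / A = 23.01 mm.
C = d / P = 23.01 / 99.2 = 0.23.

C ≈ 0.23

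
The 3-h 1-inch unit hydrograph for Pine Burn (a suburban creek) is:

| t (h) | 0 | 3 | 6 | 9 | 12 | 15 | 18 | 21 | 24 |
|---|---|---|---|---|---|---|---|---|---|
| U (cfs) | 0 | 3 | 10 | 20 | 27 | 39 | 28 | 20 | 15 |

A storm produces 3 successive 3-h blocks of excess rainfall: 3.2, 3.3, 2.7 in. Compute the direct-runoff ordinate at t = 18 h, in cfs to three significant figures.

By discrete convolution, Q_j = Σ (P_i / 1 in) · U_{j−i}.
At t = 18 h (j=6): Q = (3.2/1)·28 + (3.3/1)·39 + (2.7/1)·27 = 291 cfs.

Q ≈ 291 cfs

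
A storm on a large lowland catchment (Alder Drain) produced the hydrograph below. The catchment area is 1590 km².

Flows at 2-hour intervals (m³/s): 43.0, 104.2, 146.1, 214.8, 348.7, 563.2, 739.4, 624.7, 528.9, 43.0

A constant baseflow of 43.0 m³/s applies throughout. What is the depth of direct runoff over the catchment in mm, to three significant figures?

Direct runoff: 0.0, 61.2, 103.1, 171.8, 305.7, 520.2, 696.4, 581.7, 485.9, 0.0 m³/s; ΣQ_DR = 2926 m³/s.
V = ΣQ_DR · Δt = 2926 × 7200 s = 2.107 × 10^7 m³.
Over A = 1590 km², depth = V / A = 13.2 mm.

d ≈ 13.2 mm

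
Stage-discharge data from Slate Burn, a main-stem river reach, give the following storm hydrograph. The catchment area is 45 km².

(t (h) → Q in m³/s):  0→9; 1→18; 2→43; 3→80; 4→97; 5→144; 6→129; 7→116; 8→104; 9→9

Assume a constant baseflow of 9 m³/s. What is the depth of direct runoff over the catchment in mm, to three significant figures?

Direct runoff: 0.0, 9.0, 34.0, 71.0, 88.0, 135.0, 120.0, 107.0, 95.0, 0.0 m³/s; ΣQ_DR = 659.0 m³/s.
V = ΣQ_DR · Δt = 659.0 × 3600 s = 2.372 × 10^6 m³.
Over A = 45 km², depth = V / A = 52.7 mm.

d ≈ 52.7 mm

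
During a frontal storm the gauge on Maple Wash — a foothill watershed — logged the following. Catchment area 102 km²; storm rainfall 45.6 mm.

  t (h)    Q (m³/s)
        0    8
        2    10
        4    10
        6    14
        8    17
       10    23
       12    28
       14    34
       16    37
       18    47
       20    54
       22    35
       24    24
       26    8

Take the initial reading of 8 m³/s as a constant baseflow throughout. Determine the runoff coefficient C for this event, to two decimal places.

C ≈ 0.37

ΣQ_DR = 237.0 m³/s; V = ΣQ_DR·Δt = 1.706 × 10^6 m³.
Runoff depth d = V / A = 16.73 mm.
C = d / P = 16.73 / 45.6 = 0.37.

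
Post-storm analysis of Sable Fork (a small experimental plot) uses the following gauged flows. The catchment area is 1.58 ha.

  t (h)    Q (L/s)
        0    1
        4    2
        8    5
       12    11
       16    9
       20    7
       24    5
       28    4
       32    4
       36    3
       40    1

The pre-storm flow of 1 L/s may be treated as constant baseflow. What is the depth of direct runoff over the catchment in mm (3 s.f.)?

Direct runoff: 0.0, 1.0, 4.0, 10.0, 8.0, 6.0, 4.0, 3.0, 3.0, 2.0, 0.0 L/s; ΣQ_DR = 41.00 L/s.
V = ΣQ_DR · Δt = 41.00 × 14400 s = 5.904 × 10^5 L.
Over A = 1.58 ha, depth = V / A = 37.4 mm.

d ≈ 37.4 mm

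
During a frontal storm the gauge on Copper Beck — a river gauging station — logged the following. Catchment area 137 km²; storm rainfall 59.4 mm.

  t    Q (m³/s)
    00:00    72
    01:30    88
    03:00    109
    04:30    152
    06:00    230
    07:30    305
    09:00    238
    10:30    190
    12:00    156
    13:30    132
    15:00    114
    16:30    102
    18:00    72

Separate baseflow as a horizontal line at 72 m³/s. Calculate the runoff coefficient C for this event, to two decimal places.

ΣQ_DR = 1024 m³/s; V = ΣQ_DR·Δt = 5.530 × 10^6 m³.
Runoff depth d = V / A = 40.36 mm.
C = d / P = 40.36 / 59.4 = 0.68.

C ≈ 0.68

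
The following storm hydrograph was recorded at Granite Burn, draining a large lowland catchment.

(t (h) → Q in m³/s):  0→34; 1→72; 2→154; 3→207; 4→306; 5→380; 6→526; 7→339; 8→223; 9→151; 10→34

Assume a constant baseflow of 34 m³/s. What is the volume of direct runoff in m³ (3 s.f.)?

V ≈ 7.39 × 10^6 m³

Direct-runoff ordinates (Q − Q_b): 0.0, 38.0, 120.0, 173.0, 272.0, 346.0, 492.0, 305.0, 189.0, 117.0, 0.0 m³/s.
ΣQ_DR = 2052 m³/s.
With Δt = 1 h = 3600 s, V = ΣQ_DR · Δt = 2052 × 3600 = 7.39 × 10^6 m³.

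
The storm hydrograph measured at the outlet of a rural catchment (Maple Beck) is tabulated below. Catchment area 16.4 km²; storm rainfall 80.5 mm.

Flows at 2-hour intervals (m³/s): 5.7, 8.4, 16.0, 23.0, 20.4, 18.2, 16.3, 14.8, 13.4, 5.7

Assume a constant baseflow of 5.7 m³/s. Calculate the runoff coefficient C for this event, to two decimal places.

C ≈ 0.46

ΣQ_DR = 84.90 m³/s; V = ΣQ_DR·Δt = 6.113 × 10^5 m³.
Runoff depth d = V / A = 37.27 mm.
C = d / P = 37.27 / 80.5 = 0.46.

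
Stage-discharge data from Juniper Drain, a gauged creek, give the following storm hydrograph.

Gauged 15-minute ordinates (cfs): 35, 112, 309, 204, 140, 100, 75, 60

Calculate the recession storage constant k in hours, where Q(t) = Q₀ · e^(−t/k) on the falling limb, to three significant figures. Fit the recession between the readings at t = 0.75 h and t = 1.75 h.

On the falling limb, Q drops from 204 to 60 cfs between t = 0.75 h and t = 1.75 h (Δt = 1 h).
k = −Δt / ln(Q₂/Q₁) = −1 / ln(60/204) = 0.817 h.

k ≈ 0.817 h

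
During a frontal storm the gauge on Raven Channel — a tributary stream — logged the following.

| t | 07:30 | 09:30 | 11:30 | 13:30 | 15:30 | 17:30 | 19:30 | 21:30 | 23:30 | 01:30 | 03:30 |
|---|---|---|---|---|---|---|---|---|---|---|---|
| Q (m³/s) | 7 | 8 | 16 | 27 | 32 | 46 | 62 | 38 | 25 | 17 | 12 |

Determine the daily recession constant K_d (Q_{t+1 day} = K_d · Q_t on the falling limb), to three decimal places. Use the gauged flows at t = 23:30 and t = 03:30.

K_d ≈ 0.012

Between t = 23:30 and t = 03:30 the flow falls from 25 to 12 m³/s over 2×2 h = 4 h.
Per-interval ratio K = (12/25)^(1/2) = 0.6928; K_d = K^(24/2) = 0.012.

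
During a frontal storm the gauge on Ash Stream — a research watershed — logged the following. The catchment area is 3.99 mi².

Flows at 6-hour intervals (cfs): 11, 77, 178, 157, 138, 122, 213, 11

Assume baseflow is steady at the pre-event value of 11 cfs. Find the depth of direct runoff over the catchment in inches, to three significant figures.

d ≈ 1.91 in

Direct runoff: 0.0, 66.0, 167.0, 146.0, 127.0, 111.0, 202.0, 0.0 cfs; ΣQ_DR = 819.0 cfs.
V = ΣQ_DR · Δt = 819.0 × 21600 s = 1.769 × 10^7 ft³.
Over A = 3.99 mi², depth = V / A = 1.91 in.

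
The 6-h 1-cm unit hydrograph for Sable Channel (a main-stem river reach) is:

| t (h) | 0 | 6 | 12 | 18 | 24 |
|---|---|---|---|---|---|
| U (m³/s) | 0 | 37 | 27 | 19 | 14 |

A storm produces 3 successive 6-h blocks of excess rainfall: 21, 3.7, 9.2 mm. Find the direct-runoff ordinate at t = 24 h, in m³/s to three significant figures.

Q ≈ 61.3 m³/s

By discrete convolution, Q_j = Σ (P_i / 10 mm) · U_{j−i}.
At t = 24 h (j=4): Q = (21/10)·14 + (3.7/10)·19 + (9.2/10)·27 = 61.3 m³/s.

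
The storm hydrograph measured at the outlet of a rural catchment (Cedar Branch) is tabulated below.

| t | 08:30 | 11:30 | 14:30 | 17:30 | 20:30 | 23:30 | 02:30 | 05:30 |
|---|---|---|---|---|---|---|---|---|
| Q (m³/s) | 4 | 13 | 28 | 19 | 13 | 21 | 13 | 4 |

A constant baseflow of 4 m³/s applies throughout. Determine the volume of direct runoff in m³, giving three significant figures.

V ≈ 8.96 × 10^5 m³

Direct-runoff ordinates (Q − Q_b): 0.0, 9.0, 24.0, 15.0, 9.0, 17.0, 9.0, 0.0 m³/s.
ΣQ_DR = 83.00 m³/s.
With Δt = 3 h = 10800 s, V = ΣQ_DR · Δt = 83.00 × 10800 = 8.96 × 10^5 m³.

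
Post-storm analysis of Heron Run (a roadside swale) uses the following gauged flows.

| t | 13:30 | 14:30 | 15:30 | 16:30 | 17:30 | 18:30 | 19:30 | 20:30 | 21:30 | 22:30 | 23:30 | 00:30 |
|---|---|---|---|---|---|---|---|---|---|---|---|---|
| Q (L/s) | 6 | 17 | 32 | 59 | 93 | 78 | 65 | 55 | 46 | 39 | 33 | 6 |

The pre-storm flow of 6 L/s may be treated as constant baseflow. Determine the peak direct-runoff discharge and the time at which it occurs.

Subtracting baseflow gives direct-runoff ordinates: 0.0, 11.0, 26.0, 53.0, 87.0, 72.0, 59.0, 49.0, 40.0, 33.0, 27.0, 0.0 L/s.
The maximum is 87.0 L/s, occurring at the reading for t = 17:30.

Q_p = 87.0 L/s at t = 17:30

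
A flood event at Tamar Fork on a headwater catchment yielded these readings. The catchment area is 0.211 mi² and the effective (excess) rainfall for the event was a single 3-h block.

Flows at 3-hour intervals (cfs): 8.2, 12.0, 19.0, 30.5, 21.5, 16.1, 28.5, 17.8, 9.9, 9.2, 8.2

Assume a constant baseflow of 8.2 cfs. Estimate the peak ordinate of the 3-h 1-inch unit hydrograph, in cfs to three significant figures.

U_p ≈ 11.2 cfs

Direct runoff: 0.0, 3.8, 10.8, 22.3, 13.3, 7.9, 20.3, 9.6, 1.7, 1.0, 0.0 cfs; ΣQ_DR = 90.70 cfs, peak = 22.3 cfs.
Runoff depth d = ΣQ_DR·Δt / A = 90.70 × 10800 / (0.211 mi²) = 1.998 in.
The 1-inch UH is the DRH scaled by (1 in)/d, so U_p = 22.3 × 1/1.998 = 11.2 cfs.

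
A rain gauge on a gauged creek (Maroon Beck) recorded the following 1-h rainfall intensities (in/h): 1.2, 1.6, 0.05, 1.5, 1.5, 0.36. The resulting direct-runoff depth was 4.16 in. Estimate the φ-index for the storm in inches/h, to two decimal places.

φ ≈ 0.41 in/h

Only the 4 blocks with intensity above φ contribute runoff: 1.2, 1.6, 1.5, 1.5 in/h.
Σ(I−φ)·Δt = d  ⇒  (1.2+1.6+1.5+1.5 − 4φ)·1 = 4.16
φ = (5.800 − 4.16/1) / 4 = 0.41 in/h.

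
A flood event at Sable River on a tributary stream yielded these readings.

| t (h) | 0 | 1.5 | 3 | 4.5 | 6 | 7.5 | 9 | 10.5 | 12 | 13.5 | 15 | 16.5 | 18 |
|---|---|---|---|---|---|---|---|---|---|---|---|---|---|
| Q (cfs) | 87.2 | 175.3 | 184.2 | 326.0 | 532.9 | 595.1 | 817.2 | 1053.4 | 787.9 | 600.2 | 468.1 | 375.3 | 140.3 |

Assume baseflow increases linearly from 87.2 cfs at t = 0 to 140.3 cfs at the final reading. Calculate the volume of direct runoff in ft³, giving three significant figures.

Direct-runoff ordinates (Q − Q_b): 0.00, 83.67, 88.15, 225.53, 428.00, 485.77, 703.45, 935.23, 665.30, 473.18, 336.65, 239.43, 0.00 cfs.
ΣQ_DR = 4664 cfs.
With Δt = 1.5 h = 5400 s, V = ΣQ_DR · Δt = 4664 × 5400 = 2.52 × 10^7 ft³.

V ≈ 2.52 × 10^7 ft³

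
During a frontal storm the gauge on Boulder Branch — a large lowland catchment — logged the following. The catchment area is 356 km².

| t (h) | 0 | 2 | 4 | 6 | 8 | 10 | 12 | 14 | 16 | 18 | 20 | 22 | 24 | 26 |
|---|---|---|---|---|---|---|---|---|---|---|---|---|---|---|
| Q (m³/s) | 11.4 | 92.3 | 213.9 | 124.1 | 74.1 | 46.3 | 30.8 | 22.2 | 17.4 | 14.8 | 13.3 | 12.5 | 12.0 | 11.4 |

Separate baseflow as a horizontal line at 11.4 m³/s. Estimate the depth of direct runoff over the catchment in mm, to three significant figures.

d ≈ 10.9 mm

Direct runoff: 0.0, 80.9, 202.5, 112.7, 62.7, 34.9, 19.4, 10.8, 6.0, 3.4, 1.9, 1.1, 0.6, 0.0 m³/s; ΣQ_DR = 536.9 m³/s.
V = ΣQ_DR · Δt = 536.9 × 7200 s = 3.866 × 10^6 m³.
Over A = 356 km², depth = V / A = 10.9 mm.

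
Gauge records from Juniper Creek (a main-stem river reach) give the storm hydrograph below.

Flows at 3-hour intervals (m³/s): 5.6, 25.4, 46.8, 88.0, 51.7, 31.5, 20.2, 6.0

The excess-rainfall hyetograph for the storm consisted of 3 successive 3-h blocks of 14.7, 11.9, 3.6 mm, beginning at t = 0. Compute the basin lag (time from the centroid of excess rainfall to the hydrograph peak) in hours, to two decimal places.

Centroid of excess rainfall: t_c = Σ P_i·t̄_i / ΣP_i = 3.3974 h (block centres at 1.5, 4.5, 7.5 h).
Hydrograph peak occurs at t = 9 h, so basin lag t_L = 9 − 3.3974 = 5.60 h.

t_L ≈ 5.60 h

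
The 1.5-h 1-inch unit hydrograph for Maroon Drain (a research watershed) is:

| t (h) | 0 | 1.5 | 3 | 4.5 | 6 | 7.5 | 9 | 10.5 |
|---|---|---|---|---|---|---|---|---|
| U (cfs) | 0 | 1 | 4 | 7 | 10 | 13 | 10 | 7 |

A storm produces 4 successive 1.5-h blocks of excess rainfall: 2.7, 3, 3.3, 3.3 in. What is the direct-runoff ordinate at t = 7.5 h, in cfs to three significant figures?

By discrete convolution, Q_j = Σ (P_i / 1 in) · U_{j−i}.
At t = 7.5 h (j=5): Q = (2.7/1)·13 + (3/1)·10 + (3.3/1)·7 + (3.3/1)·4 = 101 cfs.

Q ≈ 101 cfs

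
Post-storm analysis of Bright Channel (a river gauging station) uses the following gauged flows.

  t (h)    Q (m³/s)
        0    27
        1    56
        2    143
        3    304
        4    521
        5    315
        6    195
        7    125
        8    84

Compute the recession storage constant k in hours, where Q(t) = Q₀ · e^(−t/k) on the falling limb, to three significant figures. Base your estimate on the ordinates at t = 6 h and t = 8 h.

k ≈ 2.37 h

On the falling limb, Q drops from 195 to 84 m³/s between t = 6 h and t = 8 h (Δt = 2 h).
k = −Δt / ln(Q₂/Q₁) = −2 / ln(84/195) = 2.37 h.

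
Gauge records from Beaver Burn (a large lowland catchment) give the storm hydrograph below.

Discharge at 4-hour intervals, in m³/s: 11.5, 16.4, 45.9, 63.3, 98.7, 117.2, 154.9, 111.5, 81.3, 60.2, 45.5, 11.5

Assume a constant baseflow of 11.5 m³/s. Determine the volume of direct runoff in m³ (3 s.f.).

Direct-runoff ordinates (Q − Q_b): 0.0, 4.9, 34.4, 51.8, 87.2, 105.7, 143.4, 100.0, 69.8, 48.7, 34.0, 0.0 m³/s.
ΣQ_DR = 679.9 m³/s.
With Δt = 4 h = 14400 s, V = ΣQ_DR · Δt = 679.9 × 14400 = 9.79 × 10^6 m³.

V ≈ 9.79 × 10^6 m³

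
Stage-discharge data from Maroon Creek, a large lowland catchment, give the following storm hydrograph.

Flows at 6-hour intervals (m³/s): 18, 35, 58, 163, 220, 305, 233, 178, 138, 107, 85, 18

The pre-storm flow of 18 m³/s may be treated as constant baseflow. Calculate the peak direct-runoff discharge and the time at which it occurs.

Subtracting baseflow gives direct-runoff ordinates: 0.0, 17.0, 40.0, 145.0, 202.0, 287.0, 215.0, 160.0, 120.0, 89.0, 67.0, 0.0 m³/s.
The maximum is 287.0 m³/s, occurring at the reading for t = 30 h.

Q_p = 287.0 m³/s at t = 30 h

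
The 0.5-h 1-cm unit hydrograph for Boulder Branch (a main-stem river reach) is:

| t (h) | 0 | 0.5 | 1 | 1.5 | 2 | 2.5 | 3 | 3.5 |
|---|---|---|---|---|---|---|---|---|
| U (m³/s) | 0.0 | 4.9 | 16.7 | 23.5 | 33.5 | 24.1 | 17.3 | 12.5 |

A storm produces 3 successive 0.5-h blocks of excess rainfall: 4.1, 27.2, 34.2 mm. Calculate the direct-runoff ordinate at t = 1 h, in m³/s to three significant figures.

Q ≈ 20.2 m³/s

By discrete convolution, Q_j = Σ (P_i / 10 mm) · U_{j−i}.
At t = 1 h (j=2): Q = (4.1/10)·16.7 + (27.2/10)·4.9 + (34.2/10)·0.0 = 20.2 m³/s.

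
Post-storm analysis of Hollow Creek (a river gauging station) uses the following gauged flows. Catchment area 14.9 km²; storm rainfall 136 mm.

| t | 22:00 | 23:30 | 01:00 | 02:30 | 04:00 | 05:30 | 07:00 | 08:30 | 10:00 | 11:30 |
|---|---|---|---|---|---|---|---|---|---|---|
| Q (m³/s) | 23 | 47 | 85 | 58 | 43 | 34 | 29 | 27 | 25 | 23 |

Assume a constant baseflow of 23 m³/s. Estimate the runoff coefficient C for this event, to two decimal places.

ΣQ_DR = 164.0 m³/s; V = ΣQ_DR·Δt = 8.856 × 10^5 m³.
Runoff depth d = V / A = 59.44 mm.
C = d / P = 59.44 / 136 = 0.44.

C ≈ 0.44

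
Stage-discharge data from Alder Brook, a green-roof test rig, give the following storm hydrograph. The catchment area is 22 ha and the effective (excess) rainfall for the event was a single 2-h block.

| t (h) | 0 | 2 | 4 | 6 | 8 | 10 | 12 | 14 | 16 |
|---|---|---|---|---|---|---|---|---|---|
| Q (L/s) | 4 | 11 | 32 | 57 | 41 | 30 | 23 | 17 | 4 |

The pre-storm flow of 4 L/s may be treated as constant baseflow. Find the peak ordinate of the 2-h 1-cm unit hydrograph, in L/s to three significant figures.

U_p ≈ 88.5 L/s

Direct runoff: 0.0, 7.0, 28.0, 53.0, 37.0, 26.0, 19.0, 13.0, 0.0 L/s; ΣQ_DR = 183.0 L/s, peak = 53.0 L/s.
Runoff depth d = ΣQ_DR·Δt / A = 183.0 × 7200 / (22 ha) = 5.989 mm.
The 1-cm UH is the DRH scaled by (10 mm)/d, so U_p = 53.0 × 10/5.989 = 88.5 L/s.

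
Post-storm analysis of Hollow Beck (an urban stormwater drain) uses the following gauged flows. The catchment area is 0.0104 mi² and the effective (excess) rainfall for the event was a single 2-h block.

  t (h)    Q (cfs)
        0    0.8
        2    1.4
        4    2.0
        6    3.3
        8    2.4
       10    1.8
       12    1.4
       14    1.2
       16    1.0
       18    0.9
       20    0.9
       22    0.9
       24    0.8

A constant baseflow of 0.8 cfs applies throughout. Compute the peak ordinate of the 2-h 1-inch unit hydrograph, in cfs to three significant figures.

U_p ≈ 0.999 cfs

Direct runoff: 0.0, 0.6, 1.2, 2.5, 1.6, 1.0, 0.6, 0.4, 0.2, 0.1, 0.1, 0.1, 0.0 cfs; ΣQ_DR = 8.400 cfs, peak = 2.5 cfs.
Runoff depth d = ΣQ_DR·Δt / A = 8.400 × 7200 / (0.0104 mi²) = 2.503 in.
The 1-inch UH is the DRH scaled by (1 in)/d, so U_p = 2.5 × 1/2.503 = 0.999 cfs.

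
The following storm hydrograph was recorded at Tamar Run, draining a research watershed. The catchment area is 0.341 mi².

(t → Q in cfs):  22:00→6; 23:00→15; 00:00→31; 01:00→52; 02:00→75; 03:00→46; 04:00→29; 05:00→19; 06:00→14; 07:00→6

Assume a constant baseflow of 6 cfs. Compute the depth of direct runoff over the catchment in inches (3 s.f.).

d ≈ 1.06 in

Direct runoff: 0.0, 9.0, 25.0, 46.0, 69.0, 40.0, 23.0, 13.0, 8.0, 0.0 cfs; ΣQ_DR = 233.0 cfs.
V = ΣQ_DR · Δt = 233.0 × 3600 s = 8.388 × 10^5 ft³.
Over A = 0.341 mi², depth = V / A = 1.06 in.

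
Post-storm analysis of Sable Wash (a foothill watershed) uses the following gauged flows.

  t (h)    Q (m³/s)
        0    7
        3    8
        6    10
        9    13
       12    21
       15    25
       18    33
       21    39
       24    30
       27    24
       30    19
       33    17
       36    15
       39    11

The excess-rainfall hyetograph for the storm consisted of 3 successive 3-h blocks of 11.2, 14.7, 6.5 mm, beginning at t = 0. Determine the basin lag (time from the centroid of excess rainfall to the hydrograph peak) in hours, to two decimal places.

Centroid of excess rainfall: t_c = Σ P_i·t̄_i / ΣP_i = 4.0648 h (block centres at 1.5, 4.5, 7.5 h).
Hydrograph peak occurs at t = 21 h, so basin lag t_L = 21 − 4.0648 = 16.94 h.

t_L ≈ 16.94 h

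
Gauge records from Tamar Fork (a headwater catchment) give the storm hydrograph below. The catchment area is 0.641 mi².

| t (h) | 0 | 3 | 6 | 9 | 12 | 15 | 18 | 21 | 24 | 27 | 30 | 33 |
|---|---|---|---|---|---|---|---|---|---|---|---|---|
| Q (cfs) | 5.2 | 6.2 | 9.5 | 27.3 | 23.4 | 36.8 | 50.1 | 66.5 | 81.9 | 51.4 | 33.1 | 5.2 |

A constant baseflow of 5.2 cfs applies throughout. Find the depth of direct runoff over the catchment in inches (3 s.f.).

d ≈ 2.42 in

Direct runoff: 0.0, 1.0, 4.3, 22.1, 18.2, 31.6, 44.9, 61.3, 76.7, 46.2, 27.9, 0.0 cfs; ΣQ_DR = 334.2 cfs.
V = ΣQ_DR · Δt = 334.2 × 10800 s = 3.609 × 10^6 ft³.
Over A = 0.641 mi², depth = V / A = 2.42 in.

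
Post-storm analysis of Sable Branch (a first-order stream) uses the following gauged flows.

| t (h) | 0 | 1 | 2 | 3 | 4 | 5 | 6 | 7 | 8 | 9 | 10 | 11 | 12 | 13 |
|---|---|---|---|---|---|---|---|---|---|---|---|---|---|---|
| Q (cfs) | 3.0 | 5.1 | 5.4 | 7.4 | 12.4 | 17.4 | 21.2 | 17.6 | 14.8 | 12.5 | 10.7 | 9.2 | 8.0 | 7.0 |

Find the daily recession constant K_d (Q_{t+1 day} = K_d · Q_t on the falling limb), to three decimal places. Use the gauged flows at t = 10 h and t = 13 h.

K_d ≈ 0.034

Between t = 10 h and t = 13 h the flow falls from 10.7 to 7.0 cfs over 3×1 h = 3 h.
Per-interval ratio K = (7.0/10.7)^(1/3) = 0.8681; K_d = K^(24/1) = 0.034.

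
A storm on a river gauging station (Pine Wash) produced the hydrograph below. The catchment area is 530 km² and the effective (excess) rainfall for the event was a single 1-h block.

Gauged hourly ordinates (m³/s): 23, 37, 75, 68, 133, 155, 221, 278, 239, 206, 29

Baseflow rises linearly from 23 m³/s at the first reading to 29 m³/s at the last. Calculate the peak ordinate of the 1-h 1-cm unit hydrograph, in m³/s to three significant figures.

U_p ≈ 313 m³/s

Direct runoff: 0.00, 13.40, 50.80, 43.20, 107.60, 129.00, 194.40, 250.80, 211.20, 177.60, 0.00 m³/s; ΣQ_DR = 1178 m³/s, peak = 250.80 m³/s.
Runoff depth d = ΣQ_DR·Δt / A = 1178 × 3600 / (530 km²) = 8.002 mm.
The 1-cm UH is the DRH scaled by (10 mm)/d, so U_p = 250.80 × 10/8.002 = 313 m³/s.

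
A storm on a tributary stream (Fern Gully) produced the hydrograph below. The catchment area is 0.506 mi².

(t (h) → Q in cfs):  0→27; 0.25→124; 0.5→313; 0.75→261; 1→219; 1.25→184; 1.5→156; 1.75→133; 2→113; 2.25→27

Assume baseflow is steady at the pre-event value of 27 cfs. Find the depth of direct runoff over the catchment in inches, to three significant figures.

Direct runoff: 0.0, 97.0, 286.0, 234.0, 192.0, 157.0, 129.0, 106.0, 86.0, 0.0 cfs; ΣQ_DR = 1287 cfs.
V = ΣQ_DR · Δt = 1287 × 900 s = 1.158 × 10^6 ft³.
Over A = 0.506 mi², depth = V / A = 0.985 in.

d ≈ 0.985 in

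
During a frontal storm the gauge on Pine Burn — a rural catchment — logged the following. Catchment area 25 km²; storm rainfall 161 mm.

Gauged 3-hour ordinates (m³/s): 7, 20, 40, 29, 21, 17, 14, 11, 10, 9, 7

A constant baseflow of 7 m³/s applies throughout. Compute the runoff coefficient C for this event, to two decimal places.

ΣQ_DR = 108.0 m³/s; V = ΣQ_DR·Δt = 1.166 × 10^6 m³.
Runoff depth d = V / A = 46.66 mm.
C = d / P = 46.66 / 161 = 0.29.

C ≈ 0.29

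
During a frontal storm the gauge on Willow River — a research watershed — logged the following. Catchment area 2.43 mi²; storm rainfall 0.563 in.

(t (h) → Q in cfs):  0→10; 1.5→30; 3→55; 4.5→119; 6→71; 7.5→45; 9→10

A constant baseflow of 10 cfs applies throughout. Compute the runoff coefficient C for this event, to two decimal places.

C ≈ 0.46

ΣQ_DR = 270.0 cfs; V = ΣQ_DR·Δt = 1.458 × 10^6 ft³.
Runoff depth d = V / A = 0.2583 in.
C = d / P = 0.2583 / 0.563 = 0.46.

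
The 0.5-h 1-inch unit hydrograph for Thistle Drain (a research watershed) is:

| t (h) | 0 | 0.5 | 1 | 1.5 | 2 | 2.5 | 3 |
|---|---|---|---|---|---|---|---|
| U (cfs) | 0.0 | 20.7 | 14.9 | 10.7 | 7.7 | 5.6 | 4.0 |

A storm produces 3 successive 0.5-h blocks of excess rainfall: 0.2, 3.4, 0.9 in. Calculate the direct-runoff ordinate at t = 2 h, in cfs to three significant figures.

Q ≈ 51.3 cfs

By discrete convolution, Q_j = Σ (P_i / 1 in) · U_{j−i}.
At t = 2 h (j=4): Q = (0.2/1)·7.7 + (3.4/1)·10.7 + (0.9/1)·14.9 = 51.3 cfs.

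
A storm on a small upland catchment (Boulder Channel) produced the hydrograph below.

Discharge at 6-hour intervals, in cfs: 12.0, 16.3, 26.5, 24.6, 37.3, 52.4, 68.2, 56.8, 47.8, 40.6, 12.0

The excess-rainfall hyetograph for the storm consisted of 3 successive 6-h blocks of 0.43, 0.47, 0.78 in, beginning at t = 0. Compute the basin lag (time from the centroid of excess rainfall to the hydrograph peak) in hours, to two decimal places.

t_L ≈ 25.75 h

Centroid of excess rainfall: t_c = Σ P_i·t̄_i / ΣP_i = 10.2500 h (block centres at 3, 9, 15 h).
Hydrograph peak occurs at t = 36 h, so basin lag t_L = 36 − 10.2500 = 25.75 h.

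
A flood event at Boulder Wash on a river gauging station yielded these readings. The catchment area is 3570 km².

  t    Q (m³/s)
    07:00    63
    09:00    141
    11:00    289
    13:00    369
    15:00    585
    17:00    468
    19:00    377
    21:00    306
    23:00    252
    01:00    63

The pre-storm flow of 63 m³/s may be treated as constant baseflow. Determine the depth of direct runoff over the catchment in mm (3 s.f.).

d ≈ 4.60 mm

Direct runoff: 0.0, 78.0, 226.0, 306.0, 522.0, 405.0, 314.0, 243.0, 189.0, 0.0 m³/s; ΣQ_DR = 2283 m³/s.
V = ΣQ_DR · Δt = 2283 × 7200 s = 1.644 × 10^7 m³.
Over A = 3570 km², depth = V / A = 4.60 mm.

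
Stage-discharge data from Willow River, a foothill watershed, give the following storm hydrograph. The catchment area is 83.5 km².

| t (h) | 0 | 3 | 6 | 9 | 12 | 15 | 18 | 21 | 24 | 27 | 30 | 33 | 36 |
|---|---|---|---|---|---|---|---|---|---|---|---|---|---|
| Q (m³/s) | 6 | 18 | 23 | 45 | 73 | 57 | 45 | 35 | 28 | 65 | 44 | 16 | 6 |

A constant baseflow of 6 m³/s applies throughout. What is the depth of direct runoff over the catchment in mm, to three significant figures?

Direct runoff: 0.0, 12.0, 17.0, 39.0, 67.0, 51.0, 39.0, 29.0, 22.0, 59.0, 38.0, 10.0, 0.0 m³/s; ΣQ_DR = 383.0 m³/s.
V = ΣQ_DR · Δt = 383.0 × 10800 s = 4.136 × 10^6 m³.
Over A = 83.5 km², depth = V / A = 49.5 mm.

d ≈ 49.5 mm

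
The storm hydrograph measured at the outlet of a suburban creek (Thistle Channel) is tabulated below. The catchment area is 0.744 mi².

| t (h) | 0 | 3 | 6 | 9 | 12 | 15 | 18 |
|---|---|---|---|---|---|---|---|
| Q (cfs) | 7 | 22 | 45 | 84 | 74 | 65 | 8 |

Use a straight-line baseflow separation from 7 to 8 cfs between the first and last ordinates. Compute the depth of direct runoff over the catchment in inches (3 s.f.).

Direct runoff: 0.00, 14.83, 37.67, 76.50, 66.33, 57.17, 0.00 cfs; ΣQ_DR = 252.5 cfs.
V = ΣQ_DR · Δt = 252.5 × 10800 s = 2.727 × 10^6 ft³.
Over A = 0.744 mi², depth = V / A = 1.58 in.

d ≈ 1.58 in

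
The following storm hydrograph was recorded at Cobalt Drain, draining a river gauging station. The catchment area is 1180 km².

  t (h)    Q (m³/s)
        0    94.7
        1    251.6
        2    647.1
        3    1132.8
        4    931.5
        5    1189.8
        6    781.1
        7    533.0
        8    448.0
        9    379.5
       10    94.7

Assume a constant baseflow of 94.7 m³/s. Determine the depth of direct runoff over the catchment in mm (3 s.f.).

Direct runoff: 0.0, 156.9, 552.4, 1038.1, 836.8, 1095.1, 686.4, 438.3, 353.3, 284.8, 0.0 m³/s; ΣQ_DR = 5442 m³/s.
V = ΣQ_DR · Δt = 5442 × 3600 s = 1.959 × 10^7 m³.
Over A = 1180 km², depth = V / A = 16.6 mm.

d ≈ 16.6 mm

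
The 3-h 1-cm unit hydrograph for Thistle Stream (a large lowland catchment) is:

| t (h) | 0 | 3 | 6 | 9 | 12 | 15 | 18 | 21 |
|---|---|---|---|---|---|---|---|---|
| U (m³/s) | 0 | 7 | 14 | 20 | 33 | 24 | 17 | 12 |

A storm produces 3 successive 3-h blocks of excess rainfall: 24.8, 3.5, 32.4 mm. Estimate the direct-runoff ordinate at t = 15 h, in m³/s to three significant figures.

Q ≈ 136 m³/s

By discrete convolution, Q_j = Σ (P_i / 10 mm) · U_{j−i}.
At t = 15 h (j=5): Q = (24.8/10)·24 + (3.5/10)·33 + (32.4/10)·20 = 136 m³/s.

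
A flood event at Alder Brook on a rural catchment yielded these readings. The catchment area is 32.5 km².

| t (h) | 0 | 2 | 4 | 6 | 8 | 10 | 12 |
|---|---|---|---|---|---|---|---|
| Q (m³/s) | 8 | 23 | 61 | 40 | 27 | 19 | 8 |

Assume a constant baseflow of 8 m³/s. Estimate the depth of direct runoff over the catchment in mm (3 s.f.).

Direct runoff: 0.0, 15.0, 53.0, 32.0, 19.0, 11.0, 0.0 m³/s; ΣQ_DR = 130.0 m³/s.
V = ΣQ_DR · Δt = 130.0 × 7200 s = 9.360 × 10^5 m³.
Over A = 32.5 km², depth = V / A = 28.8 mm.

d ≈ 28.8 mm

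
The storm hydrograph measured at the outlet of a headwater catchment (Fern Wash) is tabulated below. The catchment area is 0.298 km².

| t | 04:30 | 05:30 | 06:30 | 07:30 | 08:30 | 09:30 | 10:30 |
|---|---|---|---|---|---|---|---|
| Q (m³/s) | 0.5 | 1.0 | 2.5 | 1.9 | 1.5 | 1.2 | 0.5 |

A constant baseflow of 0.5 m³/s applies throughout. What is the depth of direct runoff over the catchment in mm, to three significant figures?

Direct runoff: 0.0, 0.5, 2.0, 1.4, 1.0, 0.7, 0.0 m³/s; ΣQ_DR = 5.600 m³/s.
V = ΣQ_DR · Δt = 5.600 × 3600 s = 20160 m³.
Over A = 0.298 km², depth = V / A = 67.7 mm.

d ≈ 67.7 mm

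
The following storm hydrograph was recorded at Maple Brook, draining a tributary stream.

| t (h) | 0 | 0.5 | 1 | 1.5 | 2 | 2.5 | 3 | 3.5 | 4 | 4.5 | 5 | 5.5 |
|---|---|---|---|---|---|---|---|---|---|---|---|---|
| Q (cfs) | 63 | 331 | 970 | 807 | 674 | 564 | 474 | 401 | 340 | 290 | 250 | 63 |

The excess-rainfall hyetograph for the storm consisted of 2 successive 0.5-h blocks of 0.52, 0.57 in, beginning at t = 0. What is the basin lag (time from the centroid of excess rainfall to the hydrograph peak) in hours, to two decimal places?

Centroid of excess rainfall: t_c = Σ P_i·t̄_i / ΣP_i = 0.5115 h (block centres at 0.25, 0.75 h).
Hydrograph peak occurs at t = 1 h, so basin lag t_L = 1 − 0.5115 = 0.49 h.

t_L ≈ 0.49 h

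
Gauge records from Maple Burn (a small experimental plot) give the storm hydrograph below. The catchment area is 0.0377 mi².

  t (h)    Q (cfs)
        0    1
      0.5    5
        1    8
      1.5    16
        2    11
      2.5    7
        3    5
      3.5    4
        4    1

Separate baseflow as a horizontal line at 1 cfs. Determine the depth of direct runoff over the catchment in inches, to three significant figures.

d ≈ 1.01 in

Direct runoff: 0.0, 4.0, 7.0, 15.0, 10.0, 6.0, 4.0, 3.0, 0.0 cfs; ΣQ_DR = 49.00 cfs.
V = ΣQ_DR · Δt = 49.00 × 1800 s = 88200 ft³.
Over A = 0.0377 mi², depth = V / A = 1.01 in.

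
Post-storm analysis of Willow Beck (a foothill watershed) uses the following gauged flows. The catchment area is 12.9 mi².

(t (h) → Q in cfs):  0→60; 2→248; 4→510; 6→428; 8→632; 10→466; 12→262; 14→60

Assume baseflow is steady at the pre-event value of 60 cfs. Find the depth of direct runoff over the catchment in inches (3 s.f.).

d ≈ 0.525 in

Direct runoff: 0.0, 188.0, 450.0, 368.0, 572.0, 406.0, 202.0, 0.0 cfs; ΣQ_DR = 2186 cfs.
V = ΣQ_DR · Δt = 2186 × 7200 s = 1.574 × 10^7 ft³.
Over A = 12.9 mi², depth = V / A = 0.525 in.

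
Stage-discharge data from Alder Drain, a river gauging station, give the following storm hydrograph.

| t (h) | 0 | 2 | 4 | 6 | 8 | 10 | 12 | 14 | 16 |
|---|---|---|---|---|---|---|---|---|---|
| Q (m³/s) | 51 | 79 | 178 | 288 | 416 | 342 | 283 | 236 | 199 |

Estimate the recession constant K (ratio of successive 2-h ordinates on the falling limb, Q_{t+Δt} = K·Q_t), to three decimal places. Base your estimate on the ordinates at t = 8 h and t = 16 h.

K ≈ 0.832

Using the recession-limb readings at t = 8 h and t = 16 h: Q falls from 416 to 199 m³/s over 4 intervals.
K = (Q₂/Q₁)^(1/4) = (199/416)^(1/4) = 0.832.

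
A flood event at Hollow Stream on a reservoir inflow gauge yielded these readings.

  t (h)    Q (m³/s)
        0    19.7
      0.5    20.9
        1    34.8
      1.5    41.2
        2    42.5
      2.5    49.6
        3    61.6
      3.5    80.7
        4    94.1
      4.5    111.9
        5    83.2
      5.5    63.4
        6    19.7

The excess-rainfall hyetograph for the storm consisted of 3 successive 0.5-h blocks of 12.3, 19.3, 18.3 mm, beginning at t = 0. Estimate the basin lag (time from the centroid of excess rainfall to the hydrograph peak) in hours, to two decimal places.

Centroid of excess rainfall: t_c = Σ P_i·t̄_i / ΣP_i = 0.8101 h (block centres at 0.25, 0.75, 1.25 h).
Hydrograph peak occurs at t = 4.5 h, so basin lag t_L = 4.5 − 0.8101 = 3.69 h.

t_L ≈ 3.69 h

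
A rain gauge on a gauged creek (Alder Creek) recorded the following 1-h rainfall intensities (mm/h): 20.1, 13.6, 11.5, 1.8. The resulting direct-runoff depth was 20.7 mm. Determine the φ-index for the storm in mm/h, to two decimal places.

Only the 3 blocks with intensity above φ contribute runoff: 20.1, 13.6, 11.5 mm/h.
Σ(I−φ)·Δt = d  ⇒  (20.1+13.6+11.5 − 3φ)·1 = 20.7
φ = (45.20 − 20.7/1) / 3 = 8.17 mm/h.

φ ≈ 8.17 mm/h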